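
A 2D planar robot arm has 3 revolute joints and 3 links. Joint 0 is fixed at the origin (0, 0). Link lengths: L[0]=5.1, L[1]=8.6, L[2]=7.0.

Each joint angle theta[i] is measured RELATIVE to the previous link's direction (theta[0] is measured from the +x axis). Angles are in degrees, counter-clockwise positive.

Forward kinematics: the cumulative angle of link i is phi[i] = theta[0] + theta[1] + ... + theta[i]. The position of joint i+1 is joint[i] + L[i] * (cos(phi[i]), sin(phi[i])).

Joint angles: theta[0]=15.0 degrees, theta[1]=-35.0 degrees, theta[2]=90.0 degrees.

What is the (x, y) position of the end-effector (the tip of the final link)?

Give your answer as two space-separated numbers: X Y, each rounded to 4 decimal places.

joint[0] = (0.0000, 0.0000)  (base)
link 0: phi[0] = 15 = 15 deg
  cos(15 deg) = 0.9659, sin(15 deg) = 0.2588
  joint[1] = (0.0000, 0.0000) + 5.1 * (0.9659, 0.2588) = (0.0000 + 4.9262, 0.0000 + 1.3200) = (4.9262, 1.3200)
link 1: phi[1] = 15 + -35 = -20 deg
  cos(-20 deg) = 0.9397, sin(-20 deg) = -0.3420
  joint[2] = (4.9262, 1.3200) + 8.6 * (0.9397, -0.3420) = (4.9262 + 8.0814, 1.3200 + -2.9414) = (13.0076, -1.6214)
link 2: phi[2] = 15 + -35 + 90 = 70 deg
  cos(70 deg) = 0.3420, sin(70 deg) = 0.9397
  joint[3] = (13.0076, -1.6214) + 7 * (0.3420, 0.9397) = (13.0076 + 2.3941, -1.6214 + 6.5778) = (15.4017, 4.9565)
End effector: (15.4017, 4.9565)

Answer: 15.4017 4.9565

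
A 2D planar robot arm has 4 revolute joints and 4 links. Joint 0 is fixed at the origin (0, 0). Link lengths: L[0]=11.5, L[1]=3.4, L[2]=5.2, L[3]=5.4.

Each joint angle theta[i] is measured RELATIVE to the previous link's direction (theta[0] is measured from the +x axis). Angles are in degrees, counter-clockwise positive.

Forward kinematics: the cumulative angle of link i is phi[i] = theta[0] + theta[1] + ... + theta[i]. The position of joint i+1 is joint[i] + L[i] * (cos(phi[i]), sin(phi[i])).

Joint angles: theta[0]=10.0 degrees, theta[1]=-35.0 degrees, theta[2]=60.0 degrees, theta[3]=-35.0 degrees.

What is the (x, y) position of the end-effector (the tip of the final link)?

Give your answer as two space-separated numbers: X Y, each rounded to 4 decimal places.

joint[0] = (0.0000, 0.0000)  (base)
link 0: phi[0] = 10 = 10 deg
  cos(10 deg) = 0.9848, sin(10 deg) = 0.1736
  joint[1] = (0.0000, 0.0000) + 11.5 * (0.9848, 0.1736) = (0.0000 + 11.3253, 0.0000 + 1.9970) = (11.3253, 1.9970)
link 1: phi[1] = 10 + -35 = -25 deg
  cos(-25 deg) = 0.9063, sin(-25 deg) = -0.4226
  joint[2] = (11.3253, 1.9970) + 3.4 * (0.9063, -0.4226) = (11.3253 + 3.0814, 1.9970 + -1.4369) = (14.4067, 0.5601)
link 2: phi[2] = 10 + -35 + 60 = 35 deg
  cos(35 deg) = 0.8192, sin(35 deg) = 0.5736
  joint[3] = (14.4067, 0.5601) + 5.2 * (0.8192, 0.5736) = (14.4067 + 4.2596, 0.5601 + 2.9826) = (18.6663, 3.5426)
link 3: phi[3] = 10 + -35 + 60 + -35 = 0 deg
  cos(0 deg) = 1.0000, sin(0 deg) = 0.0000
  joint[4] = (18.6663, 3.5426) + 5.4 * (1.0000, 0.0000) = (18.6663 + 5.4000, 3.5426 + 0.0000) = (24.0663, 3.5426)
End effector: (24.0663, 3.5426)

Answer: 24.0663 3.5426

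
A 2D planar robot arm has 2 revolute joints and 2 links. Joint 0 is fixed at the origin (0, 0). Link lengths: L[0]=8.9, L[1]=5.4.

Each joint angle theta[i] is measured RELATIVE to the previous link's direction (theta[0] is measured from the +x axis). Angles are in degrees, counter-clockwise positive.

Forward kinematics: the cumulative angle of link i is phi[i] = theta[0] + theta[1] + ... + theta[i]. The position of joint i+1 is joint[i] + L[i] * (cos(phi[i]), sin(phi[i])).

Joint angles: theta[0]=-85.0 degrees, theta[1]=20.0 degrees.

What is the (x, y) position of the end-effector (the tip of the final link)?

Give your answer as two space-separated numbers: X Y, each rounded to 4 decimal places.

joint[0] = (0.0000, 0.0000)  (base)
link 0: phi[0] = -85 = -85 deg
  cos(-85 deg) = 0.0872, sin(-85 deg) = -0.9962
  joint[1] = (0.0000, 0.0000) + 8.9 * (0.0872, -0.9962) = (0.0000 + 0.7757, 0.0000 + -8.8661) = (0.7757, -8.8661)
link 1: phi[1] = -85 + 20 = -65 deg
  cos(-65 deg) = 0.4226, sin(-65 deg) = -0.9063
  joint[2] = (0.7757, -8.8661) + 5.4 * (0.4226, -0.9063) = (0.7757 + 2.2821, -8.8661 + -4.8941) = (3.0578, -13.7602)
End effector: (3.0578, -13.7602)

Answer: 3.0578 -13.7602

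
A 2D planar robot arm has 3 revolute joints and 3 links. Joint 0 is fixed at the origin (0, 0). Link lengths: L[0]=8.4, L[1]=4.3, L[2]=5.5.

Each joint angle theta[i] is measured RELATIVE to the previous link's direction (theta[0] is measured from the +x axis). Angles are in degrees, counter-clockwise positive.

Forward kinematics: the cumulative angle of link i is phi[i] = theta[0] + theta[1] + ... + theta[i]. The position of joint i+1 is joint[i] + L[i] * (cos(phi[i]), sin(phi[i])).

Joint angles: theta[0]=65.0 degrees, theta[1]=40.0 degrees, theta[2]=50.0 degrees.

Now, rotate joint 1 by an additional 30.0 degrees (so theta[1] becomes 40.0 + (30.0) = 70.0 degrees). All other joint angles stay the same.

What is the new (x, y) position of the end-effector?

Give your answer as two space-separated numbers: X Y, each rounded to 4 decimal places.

joint[0] = (0.0000, 0.0000)  (base)
link 0: phi[0] = 65 = 65 deg
  cos(65 deg) = 0.4226, sin(65 deg) = 0.9063
  joint[1] = (0.0000, 0.0000) + 8.4 * (0.4226, 0.9063) = (0.0000 + 3.5500, 0.0000 + 7.6130) = (3.5500, 7.6130)
link 1: phi[1] = 65 + 70 = 135 deg
  cos(135 deg) = -0.7071, sin(135 deg) = 0.7071
  joint[2] = (3.5500, 7.6130) + 4.3 * (-0.7071, 0.7071) = (3.5500 + -3.0406, 7.6130 + 3.0406) = (0.5094, 10.6535)
link 2: phi[2] = 65 + 70 + 50 = 185 deg
  cos(185 deg) = -0.9962, sin(185 deg) = -0.0872
  joint[3] = (0.5094, 10.6535) + 5.5 * (-0.9962, -0.0872) = (0.5094 + -5.4791, 10.6535 + -0.4794) = (-4.9696, 10.1742)
End effector: (-4.9696, 10.1742)

Answer: -4.9696 10.1742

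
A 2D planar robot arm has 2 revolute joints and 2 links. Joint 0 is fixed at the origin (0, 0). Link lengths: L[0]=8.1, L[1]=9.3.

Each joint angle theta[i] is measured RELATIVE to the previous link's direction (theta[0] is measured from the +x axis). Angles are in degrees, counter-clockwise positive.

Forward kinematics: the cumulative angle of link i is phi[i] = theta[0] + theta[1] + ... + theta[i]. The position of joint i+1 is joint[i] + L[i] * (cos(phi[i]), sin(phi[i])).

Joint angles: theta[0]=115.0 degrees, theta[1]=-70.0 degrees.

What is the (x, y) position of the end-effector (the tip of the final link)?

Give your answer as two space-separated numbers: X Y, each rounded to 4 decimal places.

Answer: 3.1529 13.9172

Derivation:
joint[0] = (0.0000, 0.0000)  (base)
link 0: phi[0] = 115 = 115 deg
  cos(115 deg) = -0.4226, sin(115 deg) = 0.9063
  joint[1] = (0.0000, 0.0000) + 8.1 * (-0.4226, 0.9063) = (0.0000 + -3.4232, 0.0000 + 7.3411) = (-3.4232, 7.3411)
link 1: phi[1] = 115 + -70 = 45 deg
  cos(45 deg) = 0.7071, sin(45 deg) = 0.7071
  joint[2] = (-3.4232, 7.3411) + 9.3 * (0.7071, 0.7071) = (-3.4232 + 6.5761, 7.3411 + 6.5761) = (3.1529, 13.9172)
End effector: (3.1529, 13.9172)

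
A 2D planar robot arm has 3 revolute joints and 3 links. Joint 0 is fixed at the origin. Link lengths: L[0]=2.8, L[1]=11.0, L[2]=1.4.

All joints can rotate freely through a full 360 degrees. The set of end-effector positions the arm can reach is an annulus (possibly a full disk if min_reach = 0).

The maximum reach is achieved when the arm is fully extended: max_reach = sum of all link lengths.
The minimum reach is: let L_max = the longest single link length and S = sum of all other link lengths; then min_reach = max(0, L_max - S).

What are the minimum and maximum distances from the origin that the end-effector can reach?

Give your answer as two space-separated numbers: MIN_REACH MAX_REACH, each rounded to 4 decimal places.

Answer: 6.8000 15.2000

Derivation:
Link lengths: [2.8, 11.0, 1.4]
max_reach = 2.8 + 11 + 1.4 = 15.2
L_max = max([2.8, 11.0, 1.4]) = 11
S (sum of others) = 15.2 - 11 = 4.2
min_reach = max(0, 11 - 4.2) = max(0, 6.8) = 6.8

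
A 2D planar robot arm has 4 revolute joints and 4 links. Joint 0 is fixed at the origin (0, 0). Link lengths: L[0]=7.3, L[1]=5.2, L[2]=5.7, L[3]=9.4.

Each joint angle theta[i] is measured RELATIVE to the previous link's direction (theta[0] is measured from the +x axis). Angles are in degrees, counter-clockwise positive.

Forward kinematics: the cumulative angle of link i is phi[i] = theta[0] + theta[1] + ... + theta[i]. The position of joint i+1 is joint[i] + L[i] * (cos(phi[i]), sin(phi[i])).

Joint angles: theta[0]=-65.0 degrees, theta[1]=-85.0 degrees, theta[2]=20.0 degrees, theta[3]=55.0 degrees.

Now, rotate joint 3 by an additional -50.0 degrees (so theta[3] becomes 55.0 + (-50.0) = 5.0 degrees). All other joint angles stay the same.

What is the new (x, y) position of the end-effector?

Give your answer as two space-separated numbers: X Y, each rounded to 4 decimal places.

Answer: -10.4737 -21.2825

Derivation:
joint[0] = (0.0000, 0.0000)  (base)
link 0: phi[0] = -65 = -65 deg
  cos(-65 deg) = 0.4226, sin(-65 deg) = -0.9063
  joint[1] = (0.0000, 0.0000) + 7.3 * (0.4226, -0.9063) = (0.0000 + 3.0851, 0.0000 + -6.6160) = (3.0851, -6.6160)
link 1: phi[1] = -65 + -85 = -150 deg
  cos(-150 deg) = -0.8660, sin(-150 deg) = -0.5000
  joint[2] = (3.0851, -6.6160) + 5.2 * (-0.8660, -0.5000) = (3.0851 + -4.5033, -6.6160 + -2.6000) = (-1.4182, -9.2160)
link 2: phi[2] = -65 + -85 + 20 = -130 deg
  cos(-130 deg) = -0.6428, sin(-130 deg) = -0.7660
  joint[3] = (-1.4182, -9.2160) + 5.7 * (-0.6428, -0.7660) = (-1.4182 + -3.6639, -9.2160 + -4.3665) = (-5.0821, -13.5825)
link 3: phi[3] = -65 + -85 + 20 + 5 = -125 deg
  cos(-125 deg) = -0.5736, sin(-125 deg) = -0.8192
  joint[4] = (-5.0821, -13.5825) + 9.4 * (-0.5736, -0.8192) = (-5.0821 + -5.3916, -13.5825 + -7.7000) = (-10.4737, -21.2825)
End effector: (-10.4737, -21.2825)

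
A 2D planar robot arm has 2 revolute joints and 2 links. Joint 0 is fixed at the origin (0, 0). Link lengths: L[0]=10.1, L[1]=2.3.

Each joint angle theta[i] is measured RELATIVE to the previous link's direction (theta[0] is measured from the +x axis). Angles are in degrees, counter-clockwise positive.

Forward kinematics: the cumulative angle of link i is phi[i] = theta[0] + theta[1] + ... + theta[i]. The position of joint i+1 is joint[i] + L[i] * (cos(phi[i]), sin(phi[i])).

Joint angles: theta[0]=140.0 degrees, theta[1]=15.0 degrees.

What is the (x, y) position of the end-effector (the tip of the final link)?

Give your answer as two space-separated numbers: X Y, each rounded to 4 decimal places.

Answer: -9.8216 7.4642

Derivation:
joint[0] = (0.0000, 0.0000)  (base)
link 0: phi[0] = 140 = 140 deg
  cos(140 deg) = -0.7660, sin(140 deg) = 0.6428
  joint[1] = (0.0000, 0.0000) + 10.1 * (-0.7660, 0.6428) = (0.0000 + -7.7370, 0.0000 + 6.4922) = (-7.7370, 6.4922)
link 1: phi[1] = 140 + 15 = 155 deg
  cos(155 deg) = -0.9063, sin(155 deg) = 0.4226
  joint[2] = (-7.7370, 6.4922) + 2.3 * (-0.9063, 0.4226) = (-7.7370 + -2.0845, 6.4922 + 0.9720) = (-9.8216, 7.4642)
End effector: (-9.8216, 7.4642)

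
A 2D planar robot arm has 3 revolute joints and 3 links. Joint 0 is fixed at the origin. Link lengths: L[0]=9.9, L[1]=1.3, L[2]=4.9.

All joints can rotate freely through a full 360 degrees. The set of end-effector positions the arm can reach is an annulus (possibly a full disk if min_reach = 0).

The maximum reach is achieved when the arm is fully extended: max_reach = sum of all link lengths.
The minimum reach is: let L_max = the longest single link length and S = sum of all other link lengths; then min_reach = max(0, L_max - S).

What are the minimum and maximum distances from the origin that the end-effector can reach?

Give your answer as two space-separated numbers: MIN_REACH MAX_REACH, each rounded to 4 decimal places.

Answer: 3.7000 16.1000

Derivation:
Link lengths: [9.9, 1.3, 4.9]
max_reach = 9.9 + 1.3 + 4.9 = 16.1
L_max = max([9.9, 1.3, 4.9]) = 9.9
S (sum of others) = 16.1 - 9.9 = 6.2
min_reach = max(0, 9.9 - 6.2) = max(0, 3.7) = 3.7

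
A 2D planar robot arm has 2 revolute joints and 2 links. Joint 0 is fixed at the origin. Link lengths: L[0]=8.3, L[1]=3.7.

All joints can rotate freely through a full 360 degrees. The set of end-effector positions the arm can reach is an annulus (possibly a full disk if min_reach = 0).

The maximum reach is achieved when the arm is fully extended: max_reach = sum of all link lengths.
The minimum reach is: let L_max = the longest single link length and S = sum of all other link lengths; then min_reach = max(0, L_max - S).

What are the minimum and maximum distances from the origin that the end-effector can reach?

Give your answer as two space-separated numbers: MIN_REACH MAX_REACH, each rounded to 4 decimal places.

Link lengths: [8.3, 3.7]
max_reach = 8.3 + 3.7 = 12
L_max = max([8.3, 3.7]) = 8.3
S (sum of others) = 12 - 8.3 = 3.7
min_reach = max(0, 8.3 - 3.7) = max(0, 4.6) = 4.6

Answer: 4.6000 12.0000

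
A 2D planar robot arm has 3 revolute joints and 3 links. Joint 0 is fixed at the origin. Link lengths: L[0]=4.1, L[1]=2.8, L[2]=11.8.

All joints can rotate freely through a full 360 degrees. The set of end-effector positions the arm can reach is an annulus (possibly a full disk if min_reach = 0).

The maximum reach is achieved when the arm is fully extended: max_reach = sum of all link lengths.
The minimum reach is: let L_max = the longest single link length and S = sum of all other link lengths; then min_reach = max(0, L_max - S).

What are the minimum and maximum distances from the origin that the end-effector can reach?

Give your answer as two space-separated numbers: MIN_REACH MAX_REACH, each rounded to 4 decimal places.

Link lengths: [4.1, 2.8, 11.8]
max_reach = 4.1 + 2.8 + 11.8 = 18.7
L_max = max([4.1, 2.8, 11.8]) = 11.8
S (sum of others) = 18.7 - 11.8 = 6.9
min_reach = max(0, 11.8 - 6.9) = max(0, 4.9) = 4.9

Answer: 4.9000 18.7000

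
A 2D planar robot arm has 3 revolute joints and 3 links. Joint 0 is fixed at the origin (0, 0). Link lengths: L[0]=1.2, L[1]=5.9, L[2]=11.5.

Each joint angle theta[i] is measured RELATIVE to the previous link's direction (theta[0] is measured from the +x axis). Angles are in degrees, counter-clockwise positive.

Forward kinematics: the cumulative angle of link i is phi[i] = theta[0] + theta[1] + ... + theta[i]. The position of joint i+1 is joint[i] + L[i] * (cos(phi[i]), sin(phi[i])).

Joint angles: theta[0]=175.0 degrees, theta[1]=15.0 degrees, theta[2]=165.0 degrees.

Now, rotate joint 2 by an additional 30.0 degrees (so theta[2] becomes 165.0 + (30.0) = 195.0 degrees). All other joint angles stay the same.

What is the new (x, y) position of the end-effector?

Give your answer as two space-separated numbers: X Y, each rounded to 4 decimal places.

joint[0] = (0.0000, 0.0000)  (base)
link 0: phi[0] = 175 = 175 deg
  cos(175 deg) = -0.9962, sin(175 deg) = 0.0872
  joint[1] = (0.0000, 0.0000) + 1.2 * (-0.9962, 0.0872) = (0.0000 + -1.1954, 0.0000 + 0.1046) = (-1.1954, 0.1046)
link 1: phi[1] = 175 + 15 = 190 deg
  cos(190 deg) = -0.9848, sin(190 deg) = -0.1736
  joint[2] = (-1.1954, 0.1046) + 5.9 * (-0.9848, -0.1736) = (-1.1954 + -5.8104, 0.1046 + -1.0245) = (-7.0058, -0.9199)
link 2: phi[2] = 175 + 15 + 195 = 385 deg
  cos(385 deg) = 0.9063, sin(385 deg) = 0.4226
  joint[3] = (-7.0058, -0.9199) + 11.5 * (0.9063, 0.4226) = (-7.0058 + 10.4225, -0.9199 + 4.8601) = (3.4167, 3.9402)
End effector: (3.4167, 3.9402)

Answer: 3.4167 3.9402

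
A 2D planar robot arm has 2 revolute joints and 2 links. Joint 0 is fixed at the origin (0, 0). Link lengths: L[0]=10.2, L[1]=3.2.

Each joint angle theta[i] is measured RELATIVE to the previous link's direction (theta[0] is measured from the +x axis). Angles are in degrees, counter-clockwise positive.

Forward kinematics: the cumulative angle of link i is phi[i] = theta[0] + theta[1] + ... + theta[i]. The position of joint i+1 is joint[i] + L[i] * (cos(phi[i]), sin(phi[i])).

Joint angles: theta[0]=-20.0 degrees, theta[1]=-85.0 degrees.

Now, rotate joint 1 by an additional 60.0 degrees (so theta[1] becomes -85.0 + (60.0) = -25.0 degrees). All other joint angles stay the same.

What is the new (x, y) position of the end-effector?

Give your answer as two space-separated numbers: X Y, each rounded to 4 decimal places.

joint[0] = (0.0000, 0.0000)  (base)
link 0: phi[0] = -20 = -20 deg
  cos(-20 deg) = 0.9397, sin(-20 deg) = -0.3420
  joint[1] = (0.0000, 0.0000) + 10.2 * (0.9397, -0.3420) = (0.0000 + 9.5849, 0.0000 + -3.4886) = (9.5849, -3.4886)
link 1: phi[1] = -20 + -25 = -45 deg
  cos(-45 deg) = 0.7071, sin(-45 deg) = -0.7071
  joint[2] = (9.5849, -3.4886) + 3.2 * (0.7071, -0.7071) = (9.5849 + 2.2627, -3.4886 + -2.2627) = (11.8476, -5.7513)
End effector: (11.8476, -5.7513)

Answer: 11.8476 -5.7513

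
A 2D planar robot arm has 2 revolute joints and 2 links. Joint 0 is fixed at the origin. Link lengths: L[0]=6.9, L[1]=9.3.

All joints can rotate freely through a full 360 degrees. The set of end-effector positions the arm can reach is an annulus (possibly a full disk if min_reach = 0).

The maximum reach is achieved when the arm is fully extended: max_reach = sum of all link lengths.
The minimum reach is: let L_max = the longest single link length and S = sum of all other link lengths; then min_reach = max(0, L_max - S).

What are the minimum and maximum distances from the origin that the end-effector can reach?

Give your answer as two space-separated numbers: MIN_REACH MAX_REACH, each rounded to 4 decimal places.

Answer: 2.4000 16.2000

Derivation:
Link lengths: [6.9, 9.3]
max_reach = 6.9 + 9.3 = 16.2
L_max = max([6.9, 9.3]) = 9.3
S (sum of others) = 16.2 - 9.3 = 6.9
min_reach = max(0, 9.3 - 6.9) = max(0, 2.4) = 2.4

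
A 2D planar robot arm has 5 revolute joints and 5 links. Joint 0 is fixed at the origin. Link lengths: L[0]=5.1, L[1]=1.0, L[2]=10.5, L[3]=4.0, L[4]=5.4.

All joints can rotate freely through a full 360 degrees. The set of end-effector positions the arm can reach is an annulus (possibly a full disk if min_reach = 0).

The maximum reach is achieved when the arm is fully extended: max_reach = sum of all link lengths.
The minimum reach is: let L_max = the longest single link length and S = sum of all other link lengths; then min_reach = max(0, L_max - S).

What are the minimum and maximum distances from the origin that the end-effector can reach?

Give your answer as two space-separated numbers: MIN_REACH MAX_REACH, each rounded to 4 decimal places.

Answer: 0.0000 26.0000

Derivation:
Link lengths: [5.1, 1.0, 10.5, 4.0, 5.4]
max_reach = 5.1 + 1 + 10.5 + 4 + 5.4 = 26
L_max = max([5.1, 1.0, 10.5, 4.0, 5.4]) = 10.5
S (sum of others) = 26 - 10.5 = 15.5
min_reach = max(0, 10.5 - 15.5) = max(0, -5) = 0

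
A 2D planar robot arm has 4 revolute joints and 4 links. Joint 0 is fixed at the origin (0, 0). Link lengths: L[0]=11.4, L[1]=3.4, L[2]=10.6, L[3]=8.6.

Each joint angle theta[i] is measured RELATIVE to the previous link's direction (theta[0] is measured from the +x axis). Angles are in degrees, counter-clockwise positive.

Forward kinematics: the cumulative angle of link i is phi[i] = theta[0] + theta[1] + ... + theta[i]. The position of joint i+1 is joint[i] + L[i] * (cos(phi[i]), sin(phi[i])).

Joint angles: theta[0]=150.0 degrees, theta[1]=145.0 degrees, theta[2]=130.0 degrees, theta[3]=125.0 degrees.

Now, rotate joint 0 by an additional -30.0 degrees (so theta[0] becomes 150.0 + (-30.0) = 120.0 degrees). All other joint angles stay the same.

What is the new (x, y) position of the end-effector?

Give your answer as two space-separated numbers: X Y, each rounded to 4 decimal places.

joint[0] = (0.0000, 0.0000)  (base)
link 0: phi[0] = 120 = 120 deg
  cos(120 deg) = -0.5000, sin(120 deg) = 0.8660
  joint[1] = (0.0000, 0.0000) + 11.4 * (-0.5000, 0.8660) = (0.0000 + -5.7000, 0.0000 + 9.8727) = (-5.7000, 9.8727)
link 1: phi[1] = 120 + 145 = 265 deg
  cos(265 deg) = -0.0872, sin(265 deg) = -0.9962
  joint[2] = (-5.7000, 9.8727) + 3.4 * (-0.0872, -0.9962) = (-5.7000 + -0.2963, 9.8727 + -3.3871) = (-5.9963, 6.4856)
link 2: phi[2] = 120 + 145 + 130 = 395 deg
  cos(395 deg) = 0.8192, sin(395 deg) = 0.5736
  joint[3] = (-5.9963, 6.4856) + 10.6 * (0.8192, 0.5736) = (-5.9963 + 8.6830, 6.4856 + 6.0799) = (2.6867, 12.5655)
link 3: phi[3] = 120 + 145 + 130 + 125 = 520 deg
  cos(520 deg) = -0.9397, sin(520 deg) = 0.3420
  joint[4] = (2.6867, 12.5655) + 8.6 * (-0.9397, 0.3420) = (2.6867 + -8.0814, 12.5655 + 2.9414) = (-5.3947, 15.5069)
End effector: (-5.3947, 15.5069)

Answer: -5.3947 15.5069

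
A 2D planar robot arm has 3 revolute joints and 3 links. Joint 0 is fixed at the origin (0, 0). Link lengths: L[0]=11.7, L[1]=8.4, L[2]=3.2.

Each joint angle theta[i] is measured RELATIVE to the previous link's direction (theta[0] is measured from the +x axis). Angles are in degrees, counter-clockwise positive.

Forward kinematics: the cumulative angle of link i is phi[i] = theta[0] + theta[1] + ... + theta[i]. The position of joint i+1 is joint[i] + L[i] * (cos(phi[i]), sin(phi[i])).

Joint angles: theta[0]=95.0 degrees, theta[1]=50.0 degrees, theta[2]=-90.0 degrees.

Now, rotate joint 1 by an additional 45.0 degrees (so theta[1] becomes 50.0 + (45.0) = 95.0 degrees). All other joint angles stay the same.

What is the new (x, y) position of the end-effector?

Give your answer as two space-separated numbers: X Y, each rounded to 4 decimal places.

joint[0] = (0.0000, 0.0000)  (base)
link 0: phi[0] = 95 = 95 deg
  cos(95 deg) = -0.0872, sin(95 deg) = 0.9962
  joint[1] = (0.0000, 0.0000) + 11.7 * (-0.0872, 0.9962) = (0.0000 + -1.0197, 0.0000 + 11.6555) = (-1.0197, 11.6555)
link 1: phi[1] = 95 + 95 = 190 deg
  cos(190 deg) = -0.9848, sin(190 deg) = -0.1736
  joint[2] = (-1.0197, 11.6555) + 8.4 * (-0.9848, -0.1736) = (-1.0197 + -8.2724, 11.6555 + -1.4586) = (-9.2921, 10.1968)
link 2: phi[2] = 95 + 95 + -90 = 100 deg
  cos(100 deg) = -0.1736, sin(100 deg) = 0.9848
  joint[3] = (-9.2921, 10.1968) + 3.2 * (-0.1736, 0.9848) = (-9.2921 + -0.5557, 10.1968 + 3.1514) = (-9.8478, 13.3482)
End effector: (-9.8478, 13.3482)

Answer: -9.8478 13.3482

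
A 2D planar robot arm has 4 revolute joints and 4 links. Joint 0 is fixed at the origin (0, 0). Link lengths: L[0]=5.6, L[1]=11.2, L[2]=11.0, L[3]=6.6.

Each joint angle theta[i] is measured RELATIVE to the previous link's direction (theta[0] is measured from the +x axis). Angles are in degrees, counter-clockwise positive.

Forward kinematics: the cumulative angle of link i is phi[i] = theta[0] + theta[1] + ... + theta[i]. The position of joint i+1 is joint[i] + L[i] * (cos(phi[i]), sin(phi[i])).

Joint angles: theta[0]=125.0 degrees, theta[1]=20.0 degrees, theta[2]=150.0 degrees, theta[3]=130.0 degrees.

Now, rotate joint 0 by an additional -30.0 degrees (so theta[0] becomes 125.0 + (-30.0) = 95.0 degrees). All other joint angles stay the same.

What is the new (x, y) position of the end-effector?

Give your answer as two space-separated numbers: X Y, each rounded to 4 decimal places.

joint[0] = (0.0000, 0.0000)  (base)
link 0: phi[0] = 95 = 95 deg
  cos(95 deg) = -0.0872, sin(95 deg) = 0.9962
  joint[1] = (0.0000, 0.0000) + 5.6 * (-0.0872, 0.9962) = (0.0000 + -0.4881, 0.0000 + 5.5787) = (-0.4881, 5.5787)
link 1: phi[1] = 95 + 20 = 115 deg
  cos(115 deg) = -0.4226, sin(115 deg) = 0.9063
  joint[2] = (-0.4881, 5.5787) + 11.2 * (-0.4226, 0.9063) = (-0.4881 + -4.7333, 5.5787 + 10.1506) = (-5.2214, 15.7293)
link 2: phi[2] = 95 + 20 + 150 = 265 deg
  cos(265 deg) = -0.0872, sin(265 deg) = -0.9962
  joint[3] = (-5.2214, 15.7293) + 11 * (-0.0872, -0.9962) = (-5.2214 + -0.9587, 15.7293 + -10.9581) = (-6.1801, 4.7712)
link 3: phi[3] = 95 + 20 + 150 + 130 = 395 deg
  cos(395 deg) = 0.8192, sin(395 deg) = 0.5736
  joint[4] = (-6.1801, 4.7712) + 6.6 * (0.8192, 0.5736) = (-6.1801 + 5.4064, 4.7712 + 3.7856) = (-0.7737, 8.5568)
End effector: (-0.7737, 8.5568)

Answer: -0.7737 8.5568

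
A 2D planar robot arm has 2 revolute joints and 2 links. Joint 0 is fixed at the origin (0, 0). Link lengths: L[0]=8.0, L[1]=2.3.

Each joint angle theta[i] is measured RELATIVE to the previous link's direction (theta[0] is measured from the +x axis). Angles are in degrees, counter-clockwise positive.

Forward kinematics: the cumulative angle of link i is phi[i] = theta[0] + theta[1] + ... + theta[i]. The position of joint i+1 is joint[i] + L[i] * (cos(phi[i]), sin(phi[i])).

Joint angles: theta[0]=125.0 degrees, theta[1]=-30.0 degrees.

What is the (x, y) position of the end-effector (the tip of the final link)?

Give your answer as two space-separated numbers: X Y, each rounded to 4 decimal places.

Answer: -4.7891 8.8445

Derivation:
joint[0] = (0.0000, 0.0000)  (base)
link 0: phi[0] = 125 = 125 deg
  cos(125 deg) = -0.5736, sin(125 deg) = 0.8192
  joint[1] = (0.0000, 0.0000) + 8 * (-0.5736, 0.8192) = (0.0000 + -4.5886, 0.0000 + 6.5532) = (-4.5886, 6.5532)
link 1: phi[1] = 125 + -30 = 95 deg
  cos(95 deg) = -0.0872, sin(95 deg) = 0.9962
  joint[2] = (-4.5886, 6.5532) + 2.3 * (-0.0872, 0.9962) = (-4.5886 + -0.2005, 6.5532 + 2.2912) = (-4.7891, 8.8445)
End effector: (-4.7891, 8.8445)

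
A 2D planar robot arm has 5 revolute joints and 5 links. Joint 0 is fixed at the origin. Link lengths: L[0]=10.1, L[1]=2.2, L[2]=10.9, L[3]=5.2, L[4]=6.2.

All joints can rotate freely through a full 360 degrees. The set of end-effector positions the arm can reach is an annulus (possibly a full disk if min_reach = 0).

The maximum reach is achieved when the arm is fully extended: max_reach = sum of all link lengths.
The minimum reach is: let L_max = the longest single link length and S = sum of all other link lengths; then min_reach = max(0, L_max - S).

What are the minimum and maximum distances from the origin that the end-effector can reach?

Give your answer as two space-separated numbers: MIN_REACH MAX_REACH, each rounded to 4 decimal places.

Answer: 0.0000 34.6000

Derivation:
Link lengths: [10.1, 2.2, 10.9, 5.2, 6.2]
max_reach = 10.1 + 2.2 + 10.9 + 5.2 + 6.2 = 34.6
L_max = max([10.1, 2.2, 10.9, 5.2, 6.2]) = 10.9
S (sum of others) = 34.6 - 10.9 = 23.7
min_reach = max(0, 10.9 - 23.7) = max(0, -12.8) = 0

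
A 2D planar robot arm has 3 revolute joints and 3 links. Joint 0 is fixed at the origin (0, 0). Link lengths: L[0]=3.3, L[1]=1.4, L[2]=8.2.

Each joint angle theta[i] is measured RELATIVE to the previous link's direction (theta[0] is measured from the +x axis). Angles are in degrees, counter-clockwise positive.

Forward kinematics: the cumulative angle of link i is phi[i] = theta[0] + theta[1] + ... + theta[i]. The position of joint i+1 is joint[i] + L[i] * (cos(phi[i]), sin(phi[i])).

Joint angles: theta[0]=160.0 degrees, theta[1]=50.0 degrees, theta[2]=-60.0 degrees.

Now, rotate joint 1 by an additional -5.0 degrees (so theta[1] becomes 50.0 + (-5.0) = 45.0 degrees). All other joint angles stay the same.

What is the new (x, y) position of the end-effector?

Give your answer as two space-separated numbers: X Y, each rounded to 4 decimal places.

joint[0] = (0.0000, 0.0000)  (base)
link 0: phi[0] = 160 = 160 deg
  cos(160 deg) = -0.9397, sin(160 deg) = 0.3420
  joint[1] = (0.0000, 0.0000) + 3.3 * (-0.9397, 0.3420) = (0.0000 + -3.1010, 0.0000 + 1.1287) = (-3.1010, 1.1287)
link 1: phi[1] = 160 + 45 = 205 deg
  cos(205 deg) = -0.9063, sin(205 deg) = -0.4226
  joint[2] = (-3.1010, 1.1287) + 1.4 * (-0.9063, -0.4226) = (-3.1010 + -1.2688, 1.1287 + -0.5917) = (-4.3698, 0.5370)
link 2: phi[2] = 160 + 45 + -60 = 145 deg
  cos(145 deg) = -0.8192, sin(145 deg) = 0.5736
  joint[3] = (-4.3698, 0.5370) + 8.2 * (-0.8192, 0.5736) = (-4.3698 + -6.7170, 0.5370 + 4.7033) = (-11.0869, 5.2403)
End effector: (-11.0869, 5.2403)

Answer: -11.0869 5.2403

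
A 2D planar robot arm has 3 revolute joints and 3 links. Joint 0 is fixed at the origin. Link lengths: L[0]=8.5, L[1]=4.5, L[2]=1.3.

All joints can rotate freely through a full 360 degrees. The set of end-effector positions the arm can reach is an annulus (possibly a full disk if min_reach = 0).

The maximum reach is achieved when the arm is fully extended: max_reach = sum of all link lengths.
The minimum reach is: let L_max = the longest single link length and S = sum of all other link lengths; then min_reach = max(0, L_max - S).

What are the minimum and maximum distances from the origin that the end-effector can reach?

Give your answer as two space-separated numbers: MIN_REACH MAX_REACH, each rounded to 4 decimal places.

Link lengths: [8.5, 4.5, 1.3]
max_reach = 8.5 + 4.5 + 1.3 = 14.3
L_max = max([8.5, 4.5, 1.3]) = 8.5
S (sum of others) = 14.3 - 8.5 = 5.8
min_reach = max(0, 8.5 - 5.8) = max(0, 2.7) = 2.7

Answer: 2.7000 14.3000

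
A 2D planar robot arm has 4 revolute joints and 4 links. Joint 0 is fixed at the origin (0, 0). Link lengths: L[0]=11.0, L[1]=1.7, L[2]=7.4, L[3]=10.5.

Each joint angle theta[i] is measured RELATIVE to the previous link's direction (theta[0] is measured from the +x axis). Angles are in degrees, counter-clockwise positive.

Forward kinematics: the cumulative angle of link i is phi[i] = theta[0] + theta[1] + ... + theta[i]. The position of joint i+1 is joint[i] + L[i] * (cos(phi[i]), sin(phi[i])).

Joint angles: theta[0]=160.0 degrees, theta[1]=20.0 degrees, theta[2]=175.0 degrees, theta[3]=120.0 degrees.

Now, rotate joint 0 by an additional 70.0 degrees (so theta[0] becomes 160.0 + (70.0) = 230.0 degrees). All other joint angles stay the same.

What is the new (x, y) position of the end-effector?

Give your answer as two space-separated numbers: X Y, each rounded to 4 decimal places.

Answer: -14.9848 -4.2324

Derivation:
joint[0] = (0.0000, 0.0000)  (base)
link 0: phi[0] = 230 = 230 deg
  cos(230 deg) = -0.6428, sin(230 deg) = -0.7660
  joint[1] = (0.0000, 0.0000) + 11 * (-0.6428, -0.7660) = (0.0000 + -7.0707, 0.0000 + -8.4265) = (-7.0707, -8.4265)
link 1: phi[1] = 230 + 20 = 250 deg
  cos(250 deg) = -0.3420, sin(250 deg) = -0.9397
  joint[2] = (-7.0707, -8.4265) + 1.7 * (-0.3420, -0.9397) = (-7.0707 + -0.5814, -8.4265 + -1.5975) = (-7.6521, -10.0240)
link 2: phi[2] = 230 + 20 + 175 = 425 deg
  cos(425 deg) = 0.4226, sin(425 deg) = 0.9063
  joint[3] = (-7.6521, -10.0240) + 7.4 * (0.4226, 0.9063) = (-7.6521 + 3.1274, -10.0240 + 6.7067) = (-4.5247, -3.3173)
link 3: phi[3] = 230 + 20 + 175 + 120 = 545 deg
  cos(545 deg) = -0.9962, sin(545 deg) = -0.0872
  joint[4] = (-4.5247, -3.3173) + 10.5 * (-0.9962, -0.0872) = (-4.5247 + -10.4600, -3.3173 + -0.9151) = (-14.9848, -4.2324)
End effector: (-14.9848, -4.2324)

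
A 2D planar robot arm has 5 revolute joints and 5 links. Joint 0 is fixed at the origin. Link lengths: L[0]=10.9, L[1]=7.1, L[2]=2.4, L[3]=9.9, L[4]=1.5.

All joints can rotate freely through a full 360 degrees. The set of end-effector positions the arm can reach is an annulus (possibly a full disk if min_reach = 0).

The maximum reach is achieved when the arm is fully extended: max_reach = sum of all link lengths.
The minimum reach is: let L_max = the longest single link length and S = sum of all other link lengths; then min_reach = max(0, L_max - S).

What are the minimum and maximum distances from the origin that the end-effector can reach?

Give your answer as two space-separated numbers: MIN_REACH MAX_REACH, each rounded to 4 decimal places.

Answer: 0.0000 31.8000

Derivation:
Link lengths: [10.9, 7.1, 2.4, 9.9, 1.5]
max_reach = 10.9 + 7.1 + 2.4 + 9.9 + 1.5 = 31.8
L_max = max([10.9, 7.1, 2.4, 9.9, 1.5]) = 10.9
S (sum of others) = 31.8 - 10.9 = 20.9
min_reach = max(0, 10.9 - 20.9) = max(0, -10) = 0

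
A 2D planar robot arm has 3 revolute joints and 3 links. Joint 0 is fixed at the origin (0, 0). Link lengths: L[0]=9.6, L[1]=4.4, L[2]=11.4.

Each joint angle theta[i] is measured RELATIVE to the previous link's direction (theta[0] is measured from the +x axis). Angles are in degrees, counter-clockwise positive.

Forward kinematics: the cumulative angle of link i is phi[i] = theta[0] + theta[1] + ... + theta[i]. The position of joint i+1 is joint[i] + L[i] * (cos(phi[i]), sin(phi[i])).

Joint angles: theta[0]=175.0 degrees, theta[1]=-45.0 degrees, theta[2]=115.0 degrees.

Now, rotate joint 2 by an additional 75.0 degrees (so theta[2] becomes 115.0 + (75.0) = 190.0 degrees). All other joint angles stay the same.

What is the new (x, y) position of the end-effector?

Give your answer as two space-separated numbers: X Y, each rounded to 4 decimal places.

joint[0] = (0.0000, 0.0000)  (base)
link 0: phi[0] = 175 = 175 deg
  cos(175 deg) = -0.9962, sin(175 deg) = 0.0872
  joint[1] = (0.0000, 0.0000) + 9.6 * (-0.9962, 0.0872) = (0.0000 + -9.5635, 0.0000 + 0.8367) = (-9.5635, 0.8367)
link 1: phi[1] = 175 + -45 = 130 deg
  cos(130 deg) = -0.6428, sin(130 deg) = 0.7660
  joint[2] = (-9.5635, 0.8367) + 4.4 * (-0.6428, 0.7660) = (-9.5635 + -2.8283, 0.8367 + 3.3706) = (-12.3917, 4.2073)
link 2: phi[2] = 175 + -45 + 190 = 320 deg
  cos(320 deg) = 0.7660, sin(320 deg) = -0.6428
  joint[3] = (-12.3917, 4.2073) + 11.4 * (0.7660, -0.6428) = (-12.3917 + 8.7329, 4.2073 + -7.3278) = (-3.6588, -3.1205)
End effector: (-3.6588, -3.1205)

Answer: -3.6588 -3.1205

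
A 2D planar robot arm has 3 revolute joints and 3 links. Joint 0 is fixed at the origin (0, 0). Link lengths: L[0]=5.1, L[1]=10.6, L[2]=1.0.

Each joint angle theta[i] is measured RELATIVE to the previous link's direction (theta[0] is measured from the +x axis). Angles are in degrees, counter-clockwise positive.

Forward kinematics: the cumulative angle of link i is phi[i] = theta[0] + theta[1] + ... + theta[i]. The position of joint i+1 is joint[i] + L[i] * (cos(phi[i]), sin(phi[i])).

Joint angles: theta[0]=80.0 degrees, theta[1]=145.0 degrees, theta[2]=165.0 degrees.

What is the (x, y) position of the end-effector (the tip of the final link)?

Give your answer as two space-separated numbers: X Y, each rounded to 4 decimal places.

Answer: -5.7437 -1.9728

Derivation:
joint[0] = (0.0000, 0.0000)  (base)
link 0: phi[0] = 80 = 80 deg
  cos(80 deg) = 0.1736, sin(80 deg) = 0.9848
  joint[1] = (0.0000, 0.0000) + 5.1 * (0.1736, 0.9848) = (0.0000 + 0.8856, 0.0000 + 5.0225) = (0.8856, 5.0225)
link 1: phi[1] = 80 + 145 = 225 deg
  cos(225 deg) = -0.7071, sin(225 deg) = -0.7071
  joint[2] = (0.8856, 5.0225) + 10.6 * (-0.7071, -0.7071) = (0.8856 + -7.4953, 5.0225 + -7.4953) = (-6.6097, -2.4728)
link 2: phi[2] = 80 + 145 + 165 = 390 deg
  cos(390 deg) = 0.8660, sin(390 deg) = 0.5000
  joint[3] = (-6.6097, -2.4728) + 1 * (0.8660, 0.5000) = (-6.6097 + 0.8660, -2.4728 + 0.5000) = (-5.7437, -1.9728)
End effector: (-5.7437, -1.9728)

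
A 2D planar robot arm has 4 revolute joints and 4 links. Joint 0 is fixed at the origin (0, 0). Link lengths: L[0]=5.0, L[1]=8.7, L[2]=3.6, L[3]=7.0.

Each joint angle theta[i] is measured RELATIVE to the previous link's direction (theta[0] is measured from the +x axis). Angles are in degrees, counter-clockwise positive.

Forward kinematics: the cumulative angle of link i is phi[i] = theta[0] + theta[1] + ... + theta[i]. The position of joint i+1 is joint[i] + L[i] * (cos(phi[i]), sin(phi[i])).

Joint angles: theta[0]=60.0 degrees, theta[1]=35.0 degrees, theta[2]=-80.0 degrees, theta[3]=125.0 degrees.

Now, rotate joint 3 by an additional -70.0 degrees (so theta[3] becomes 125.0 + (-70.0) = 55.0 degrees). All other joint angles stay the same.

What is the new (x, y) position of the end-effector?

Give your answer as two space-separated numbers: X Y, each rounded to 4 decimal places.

joint[0] = (0.0000, 0.0000)  (base)
link 0: phi[0] = 60 = 60 deg
  cos(60 deg) = 0.5000, sin(60 deg) = 0.8660
  joint[1] = (0.0000, 0.0000) + 5 * (0.5000, 0.8660) = (0.0000 + 2.5000, 0.0000 + 4.3301) = (2.5000, 4.3301)
link 1: phi[1] = 60 + 35 = 95 deg
  cos(95 deg) = -0.0872, sin(95 deg) = 0.9962
  joint[2] = (2.5000, 4.3301) + 8.7 * (-0.0872, 0.9962) = (2.5000 + -0.7583, 4.3301 + 8.6669) = (1.7417, 12.9970)
link 2: phi[2] = 60 + 35 + -80 = 15 deg
  cos(15 deg) = 0.9659, sin(15 deg) = 0.2588
  joint[3] = (1.7417, 12.9970) + 3.6 * (0.9659, 0.2588) = (1.7417 + 3.4773, 12.9970 + 0.9317) = (5.2191, 13.9288)
link 3: phi[3] = 60 + 35 + -80 + 55 = 70 deg
  cos(70 deg) = 0.3420, sin(70 deg) = 0.9397
  joint[4] = (5.2191, 13.9288) + 7 * (0.3420, 0.9397) = (5.2191 + 2.3941, 13.9288 + 6.5778) = (7.6132, 20.5066)
End effector: (7.6132, 20.5066)

Answer: 7.6132 20.5066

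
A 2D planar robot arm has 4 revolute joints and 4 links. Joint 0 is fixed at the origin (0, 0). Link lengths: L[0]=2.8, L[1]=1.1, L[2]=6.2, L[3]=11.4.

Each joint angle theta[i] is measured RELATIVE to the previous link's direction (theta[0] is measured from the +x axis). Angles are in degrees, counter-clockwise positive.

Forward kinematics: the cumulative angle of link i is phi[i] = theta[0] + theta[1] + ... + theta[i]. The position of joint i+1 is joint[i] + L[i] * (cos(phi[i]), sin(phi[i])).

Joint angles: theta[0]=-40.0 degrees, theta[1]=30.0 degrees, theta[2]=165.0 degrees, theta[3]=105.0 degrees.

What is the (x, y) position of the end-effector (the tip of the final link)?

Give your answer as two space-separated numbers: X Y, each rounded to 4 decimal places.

joint[0] = (0.0000, 0.0000)  (base)
link 0: phi[0] = -40 = -40 deg
  cos(-40 deg) = 0.7660, sin(-40 deg) = -0.6428
  joint[1] = (0.0000, 0.0000) + 2.8 * (0.7660, -0.6428) = (0.0000 + 2.1449, 0.0000 + -1.7998) = (2.1449, -1.7998)
link 1: phi[1] = -40 + 30 = -10 deg
  cos(-10 deg) = 0.9848, sin(-10 deg) = -0.1736
  joint[2] = (2.1449, -1.7998) + 1.1 * (0.9848, -0.1736) = (2.1449 + 1.0833, -1.7998 + -0.1910) = (3.2282, -1.9908)
link 2: phi[2] = -40 + 30 + 165 = 155 deg
  cos(155 deg) = -0.9063, sin(155 deg) = 0.4226
  joint[3] = (3.2282, -1.9908) + 6.2 * (-0.9063, 0.4226) = (3.2282 + -5.6191, -1.9908 + 2.6202) = (-2.3909, 0.6294)
link 3: phi[3] = -40 + 30 + 165 + 105 = 260 deg
  cos(260 deg) = -0.1736, sin(260 deg) = -0.9848
  joint[4] = (-2.3909, 0.6294) + 11.4 * (-0.1736, -0.9848) = (-2.3909 + -1.9796, 0.6294 + -11.2268) = (-4.3705, -10.5974)
End effector: (-4.3705, -10.5974)

Answer: -4.3705 -10.5974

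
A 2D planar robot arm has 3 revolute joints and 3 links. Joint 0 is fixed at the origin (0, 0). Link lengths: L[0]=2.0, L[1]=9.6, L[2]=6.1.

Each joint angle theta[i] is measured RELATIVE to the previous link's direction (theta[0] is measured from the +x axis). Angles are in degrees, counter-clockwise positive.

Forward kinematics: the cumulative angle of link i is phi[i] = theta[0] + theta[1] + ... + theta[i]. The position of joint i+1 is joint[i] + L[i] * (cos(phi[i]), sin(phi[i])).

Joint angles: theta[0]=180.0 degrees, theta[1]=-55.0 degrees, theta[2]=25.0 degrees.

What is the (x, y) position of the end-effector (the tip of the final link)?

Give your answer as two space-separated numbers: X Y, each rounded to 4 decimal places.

Answer: -12.7891 10.9139

Derivation:
joint[0] = (0.0000, 0.0000)  (base)
link 0: phi[0] = 180 = 180 deg
  cos(180 deg) = -1.0000, sin(180 deg) = 0.0000
  joint[1] = (0.0000, 0.0000) + 2 * (-1.0000, 0.0000) = (0.0000 + -2.0000, 0.0000 + 0.0000) = (-2.0000, 0.0000)
link 1: phi[1] = 180 + -55 = 125 deg
  cos(125 deg) = -0.5736, sin(125 deg) = 0.8192
  joint[2] = (-2.0000, 0.0000) + 9.6 * (-0.5736, 0.8192) = (-2.0000 + -5.5063, 0.0000 + 7.8639) = (-7.5063, 7.8639)
link 2: phi[2] = 180 + -55 + 25 = 150 deg
  cos(150 deg) = -0.8660, sin(150 deg) = 0.5000
  joint[3] = (-7.5063, 7.8639) + 6.1 * (-0.8660, 0.5000) = (-7.5063 + -5.2828, 7.8639 + 3.0500) = (-12.7891, 10.9139)
End effector: (-12.7891, 10.9139)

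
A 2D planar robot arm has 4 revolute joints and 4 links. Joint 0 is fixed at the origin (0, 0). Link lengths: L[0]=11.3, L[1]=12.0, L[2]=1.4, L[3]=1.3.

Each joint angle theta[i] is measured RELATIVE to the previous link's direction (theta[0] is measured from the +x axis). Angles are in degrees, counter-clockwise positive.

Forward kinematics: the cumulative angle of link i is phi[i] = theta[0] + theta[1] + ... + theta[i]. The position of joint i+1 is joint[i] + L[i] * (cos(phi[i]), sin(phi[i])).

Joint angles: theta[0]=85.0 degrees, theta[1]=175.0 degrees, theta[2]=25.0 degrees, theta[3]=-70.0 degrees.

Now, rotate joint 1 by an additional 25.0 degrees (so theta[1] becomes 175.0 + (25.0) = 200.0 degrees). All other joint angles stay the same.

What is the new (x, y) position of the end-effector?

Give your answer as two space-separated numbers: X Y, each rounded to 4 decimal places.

joint[0] = (0.0000, 0.0000)  (base)
link 0: phi[0] = 85 = 85 deg
  cos(85 deg) = 0.0872, sin(85 deg) = 0.9962
  joint[1] = (0.0000, 0.0000) + 11.3 * (0.0872, 0.9962) = (0.0000 + 0.9849, 0.0000 + 11.2570) = (0.9849, 11.2570)
link 1: phi[1] = 85 + 200 = 285 deg
  cos(285 deg) = 0.2588, sin(285 deg) = -0.9659
  joint[2] = (0.9849, 11.2570) + 12 * (0.2588, -0.9659) = (0.9849 + 3.1058, 11.2570 + -11.5911) = (4.0907, -0.3341)
link 2: phi[2] = 85 + 200 + 25 = 310 deg
  cos(310 deg) = 0.6428, sin(310 deg) = -0.7660
  joint[3] = (4.0907, -0.3341) + 1.4 * (0.6428, -0.7660) = (4.0907 + 0.8999, -0.3341 + -1.0725) = (4.9906, -1.4066)
link 3: phi[3] = 85 + 200 + 25 + -70 = 240 deg
  cos(240 deg) = -0.5000, sin(240 deg) = -0.8660
  joint[4] = (4.9906, -1.4066) + 1.3 * (-0.5000, -0.8660) = (4.9906 + -0.6500, -1.4066 + -1.1258) = (4.3406, -2.5324)
End effector: (4.3406, -2.5324)

Answer: 4.3406 -2.5324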